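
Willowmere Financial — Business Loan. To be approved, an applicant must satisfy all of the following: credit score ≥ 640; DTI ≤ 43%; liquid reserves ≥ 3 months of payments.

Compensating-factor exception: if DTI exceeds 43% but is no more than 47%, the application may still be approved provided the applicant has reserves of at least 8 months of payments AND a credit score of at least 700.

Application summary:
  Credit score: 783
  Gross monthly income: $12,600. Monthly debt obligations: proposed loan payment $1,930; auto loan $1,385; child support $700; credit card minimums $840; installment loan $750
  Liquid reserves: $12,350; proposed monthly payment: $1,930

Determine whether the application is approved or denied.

Credit score 783 ≥ 640 (meets base)
Total debts = (1,930 + 1,385 + 700 + 840 + 750) = 5,605. DTI: 5,605 ÷ 12,600 = 44.5%, over the 43% base limit.
Reserves: 12,350 ÷ 1,930 = 6.4 months (meets 3-month minimum)
44.5% falls in the override range (43%–47%), so the compensating-factor test applies.
Override check — reserves: 6.4 mo (short of 8); score: 783 (ok).
Override conditions not both satisfied; exception does not apply.

Denied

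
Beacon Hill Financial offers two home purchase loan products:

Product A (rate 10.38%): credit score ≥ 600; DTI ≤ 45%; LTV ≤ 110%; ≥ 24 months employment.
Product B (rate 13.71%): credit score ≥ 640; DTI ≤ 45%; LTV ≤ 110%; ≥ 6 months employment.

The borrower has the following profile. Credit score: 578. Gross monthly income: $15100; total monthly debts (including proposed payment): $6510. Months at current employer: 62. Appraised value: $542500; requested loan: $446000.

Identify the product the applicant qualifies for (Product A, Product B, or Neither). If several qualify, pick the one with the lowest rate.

DTI = 6,510/15,100 = 43.1%.
LTV = 446,000/542,500 = 82.2%.
Product A: score 578 < 600; DTI 43.1% ≤ 45%; LTV 82.2% ≤ 110%; employment 62 ≥ 24 mo → does not qualify.
Product B: score 578 < 640; DTI 43.1% ≤ 45%; LTV 82.2% ≤ 110%; employment 62 ≥ 6 mo → does not qualify.

Neither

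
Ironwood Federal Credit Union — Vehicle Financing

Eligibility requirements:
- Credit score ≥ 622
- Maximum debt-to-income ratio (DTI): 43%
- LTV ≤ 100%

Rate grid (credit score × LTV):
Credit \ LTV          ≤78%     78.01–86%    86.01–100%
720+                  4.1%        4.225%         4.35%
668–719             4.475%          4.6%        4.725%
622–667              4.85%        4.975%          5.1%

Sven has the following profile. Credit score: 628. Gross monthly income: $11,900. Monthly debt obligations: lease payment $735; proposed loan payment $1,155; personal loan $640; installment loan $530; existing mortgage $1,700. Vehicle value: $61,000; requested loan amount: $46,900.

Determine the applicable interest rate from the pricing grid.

4.85%

Credit score 628 ≥ 622; Total monthly debts = (735 + 1,155 + 640 + 530 + 1,700) = 4,760. Debt-to-income = 4,760/11,900 = 40% — meets 43% limit
LTV: 46,900 ÷ 61,000 = 76.9%, within 100% cap
Credit 628 → row 622–667; LTV 76.9% → column ≤78%. Grid cell → 4.85%.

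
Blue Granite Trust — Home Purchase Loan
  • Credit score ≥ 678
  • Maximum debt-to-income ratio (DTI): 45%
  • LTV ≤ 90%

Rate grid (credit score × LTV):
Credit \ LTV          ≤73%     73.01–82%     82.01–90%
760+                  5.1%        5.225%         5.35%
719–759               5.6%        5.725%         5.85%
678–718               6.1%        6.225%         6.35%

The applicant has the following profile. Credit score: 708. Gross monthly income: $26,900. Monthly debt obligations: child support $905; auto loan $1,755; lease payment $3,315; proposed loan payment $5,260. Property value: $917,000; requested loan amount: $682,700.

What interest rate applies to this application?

Credit score 708 ≥ 678; Total monthly debts = (905 + 1,755 + 3,315 + 5,260) = 11,235. DTI: 11,235 ÷ 26,900 = 41.8%, within the 45% cap
LTV: 682,700 ÷ 917,000 = 74.4%, within 90% cap
Score 708 is in the 678–718 band; LTV 74.4% is in the 73.01–82% band → 6.225%.

6.225%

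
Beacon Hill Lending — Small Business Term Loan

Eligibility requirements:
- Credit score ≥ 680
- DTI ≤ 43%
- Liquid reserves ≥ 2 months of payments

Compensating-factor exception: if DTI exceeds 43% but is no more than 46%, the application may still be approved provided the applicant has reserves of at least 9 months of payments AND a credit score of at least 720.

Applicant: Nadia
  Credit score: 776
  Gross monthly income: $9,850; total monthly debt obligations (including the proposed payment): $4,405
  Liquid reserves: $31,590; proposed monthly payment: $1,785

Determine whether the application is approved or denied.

Approved

Credit score 776 ≥ 680 (meets base)
DTI = 4,405/9,850 = 44.7% > 43% — standard DTI limit exceeded.
Reserves = 31,590/1,785 = 17.7 months ≥ 2
DTI 44.7% is within the 43%–46% exception band; checking compensating factors.
Reserves 17.7 ≥ 9 months; credit score 776 ≥ 720.
Both compensating conditions met → exception applies.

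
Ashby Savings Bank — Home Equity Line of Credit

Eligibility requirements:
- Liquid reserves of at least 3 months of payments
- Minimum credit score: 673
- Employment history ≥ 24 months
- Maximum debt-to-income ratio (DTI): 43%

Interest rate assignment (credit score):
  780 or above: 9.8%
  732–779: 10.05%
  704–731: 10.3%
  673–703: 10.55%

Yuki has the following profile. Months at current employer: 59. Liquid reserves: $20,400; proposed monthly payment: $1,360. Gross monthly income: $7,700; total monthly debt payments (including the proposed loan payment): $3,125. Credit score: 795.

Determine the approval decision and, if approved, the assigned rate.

Credit score 795 ≥ 673 (meets minimum)
Liquid reserves cover 20,400/1,360 = 15.0 months — ≥ 3 required
DTI = 3,125/7,700 = 40.6% ≤ 43%
Employment 59 ≥ 24 months
All requirements met. Score 795 falls in the 780 or above tier → 9.8%.

Approved at 9.8%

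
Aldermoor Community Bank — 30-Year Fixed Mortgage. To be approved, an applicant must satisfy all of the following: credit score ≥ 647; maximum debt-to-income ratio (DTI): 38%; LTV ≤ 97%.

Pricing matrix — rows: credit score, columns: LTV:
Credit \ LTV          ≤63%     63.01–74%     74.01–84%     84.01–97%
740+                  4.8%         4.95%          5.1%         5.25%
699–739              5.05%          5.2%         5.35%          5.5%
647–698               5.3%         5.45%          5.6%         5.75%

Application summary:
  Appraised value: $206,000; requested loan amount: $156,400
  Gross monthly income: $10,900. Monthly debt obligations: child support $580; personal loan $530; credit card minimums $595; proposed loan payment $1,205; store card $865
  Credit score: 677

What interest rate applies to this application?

Credit score 677 ≥ 647; Total monthly debts = (580 + 530 + 595 + 1,205 + 865) = 3,775. DTI: 3,775 ÷ 10,900 = 34.6%, within the 38% cap
LTV: 156,400 ÷ 206,000 = 75.9%, within 97% cap
Credit 677 → row 647–698; LTV 75.9% → column 74.01–84%. Grid cell → 5.6%.

5.6%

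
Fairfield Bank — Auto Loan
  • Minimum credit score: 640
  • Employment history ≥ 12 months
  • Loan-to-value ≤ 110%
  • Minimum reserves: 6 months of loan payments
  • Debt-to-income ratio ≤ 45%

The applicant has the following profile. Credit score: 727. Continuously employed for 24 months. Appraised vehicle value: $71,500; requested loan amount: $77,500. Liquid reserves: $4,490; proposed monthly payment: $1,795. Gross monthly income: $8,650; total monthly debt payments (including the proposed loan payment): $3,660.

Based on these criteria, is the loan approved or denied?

Denied

Credit score 727 ≥ 640 (meets)
Employment 24 ≥ 12 months
LTV = 77,500/71,500 = 108.4% ≤ 110%
Reserves: 4,490 ÷ 1,795 = 2.5 months (below 6-month minimum)
Debt-to-income = 3,660/8,650 = 42.3% — meets 45% limit
Fails on reserves.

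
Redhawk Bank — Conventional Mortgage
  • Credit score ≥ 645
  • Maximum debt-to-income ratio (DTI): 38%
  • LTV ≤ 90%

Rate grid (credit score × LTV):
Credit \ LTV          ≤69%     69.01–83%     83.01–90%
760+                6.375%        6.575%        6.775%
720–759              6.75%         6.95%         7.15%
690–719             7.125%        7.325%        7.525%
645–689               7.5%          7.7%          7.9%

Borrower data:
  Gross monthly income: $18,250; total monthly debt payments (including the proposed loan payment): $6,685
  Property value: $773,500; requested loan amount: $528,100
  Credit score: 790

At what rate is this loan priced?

6.375%

Credit score 790 ≥ 645; DTI = 6,685/18,250 = 36.6% ≤ 38%
LTV = 528,100/773,500 = 68.3% ≤ 90%
Row: 790 falls in 760+. Column: 68.3% falls in ≤69%. Rate = 6.375%.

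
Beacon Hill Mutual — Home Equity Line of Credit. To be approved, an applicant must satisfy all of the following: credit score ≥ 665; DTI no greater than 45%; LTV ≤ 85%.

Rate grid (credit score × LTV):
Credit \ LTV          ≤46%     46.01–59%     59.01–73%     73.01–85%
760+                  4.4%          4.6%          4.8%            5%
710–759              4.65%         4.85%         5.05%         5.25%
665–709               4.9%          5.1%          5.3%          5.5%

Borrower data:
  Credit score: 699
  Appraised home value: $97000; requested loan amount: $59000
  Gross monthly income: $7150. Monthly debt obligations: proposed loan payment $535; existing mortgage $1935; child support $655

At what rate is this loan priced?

Credit score 699 ≥ 665; Total monthly debts = (535 + 1,935 + 655) = 3,125. DTI: 3,125 ÷ 7,150 = 43.7%, within the 45% cap
LTV: 59,000 ÷ 97,000 = 60.8%, within 85% cap
Score 699 is in the 665–709 band; LTV 60.8% is in the 59.01–73% band → 5.3%.

5.3%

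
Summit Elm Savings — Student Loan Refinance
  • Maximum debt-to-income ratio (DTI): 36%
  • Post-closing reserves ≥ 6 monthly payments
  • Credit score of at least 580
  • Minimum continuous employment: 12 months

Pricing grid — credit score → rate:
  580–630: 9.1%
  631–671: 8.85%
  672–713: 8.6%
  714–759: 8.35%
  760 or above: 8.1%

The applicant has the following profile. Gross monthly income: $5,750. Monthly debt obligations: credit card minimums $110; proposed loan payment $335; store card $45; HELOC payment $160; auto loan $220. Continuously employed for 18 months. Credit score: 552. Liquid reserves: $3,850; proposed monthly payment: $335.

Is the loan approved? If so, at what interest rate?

Denied

Credit score 552 < 580 (below minimum)
Employment 18 ≥ 12 months
Total monthly debts = (110 + 335 + 45 + 160 + 220) = 870. DTI: 870 ÷ 5,750 = 15.1%, within the 36% cap
Reserves = 3,850/335 = 11.5 months ≥ 6
Not all requirements met → denied.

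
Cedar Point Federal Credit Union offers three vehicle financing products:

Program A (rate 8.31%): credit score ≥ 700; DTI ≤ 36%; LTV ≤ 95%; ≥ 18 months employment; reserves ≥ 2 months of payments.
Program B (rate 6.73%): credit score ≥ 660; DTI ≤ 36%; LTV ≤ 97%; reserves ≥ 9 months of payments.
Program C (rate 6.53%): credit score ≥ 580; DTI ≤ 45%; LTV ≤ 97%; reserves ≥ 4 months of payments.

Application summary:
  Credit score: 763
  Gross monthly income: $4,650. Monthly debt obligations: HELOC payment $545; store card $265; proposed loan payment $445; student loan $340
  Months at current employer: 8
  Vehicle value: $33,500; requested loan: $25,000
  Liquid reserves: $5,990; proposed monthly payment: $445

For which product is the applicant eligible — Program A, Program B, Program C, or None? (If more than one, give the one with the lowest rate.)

Total debts = (545 + 265 + 445 + 340) = 1,595; DTI = 1,595/4,650 = 34.3%.
LTV = 25,000/33,500 = 74.6%.
Reserves = 5,990/445 = 13.5 months.
Program A: score 763 ≥ 700; DTI 34.3% ≤ 36%; LTV 74.6% ≤ 95%; employment 8 < 18 mo; reserves 13.5 ≥ 2 mo → does not qualify.
Program B: score 763 ≥ 660; DTI 34.3% ≤ 36%; LTV 74.6% ≤ 97%; reserves 13.5 ≥ 9 mo → qualifies.
Program C: score 763 ≥ 580; DTI 34.3% ≤ 45%; LTV 74.6% ≤ 97%; reserves 13.5 ≥ 4 mo → qualifies.
Qualifying: Program B, Program C. Lowest rate is 6.53% → Program C.

Program C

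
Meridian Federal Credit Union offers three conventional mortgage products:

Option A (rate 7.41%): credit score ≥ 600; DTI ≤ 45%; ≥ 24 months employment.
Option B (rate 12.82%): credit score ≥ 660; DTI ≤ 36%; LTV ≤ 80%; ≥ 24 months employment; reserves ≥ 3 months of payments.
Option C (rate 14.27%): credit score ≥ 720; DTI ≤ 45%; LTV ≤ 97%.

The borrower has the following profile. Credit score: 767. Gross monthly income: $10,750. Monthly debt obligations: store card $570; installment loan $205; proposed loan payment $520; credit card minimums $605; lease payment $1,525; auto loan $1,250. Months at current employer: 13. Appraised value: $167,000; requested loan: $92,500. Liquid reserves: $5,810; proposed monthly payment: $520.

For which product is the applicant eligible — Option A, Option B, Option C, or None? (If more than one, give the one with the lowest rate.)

Total debts = (570 + 205 + 520 + 605 + 1,525 + 1,250) = 4,675; DTI = 4,675/10,750 = 43.5%.
LTV = 92,500/167,000 = 55.4%.
Reserves = 5,810/520 = 11.2 months.
Option A: score 767 ≥ 600; DTI 43.5% ≤ 45%; employment 13 < 24 mo → does not qualify.
Option B: score 767 ≥ 660; DTI 43.5% > 36%; LTV 55.4% ≤ 80%; employment 13 < 24 mo; reserves 11.2 ≥ 3 mo → does not qualify.
Option C: score 767 ≥ 720; DTI 43.5% ≤ 45%; LTV 55.4% ≤ 97% → qualifies.

Option C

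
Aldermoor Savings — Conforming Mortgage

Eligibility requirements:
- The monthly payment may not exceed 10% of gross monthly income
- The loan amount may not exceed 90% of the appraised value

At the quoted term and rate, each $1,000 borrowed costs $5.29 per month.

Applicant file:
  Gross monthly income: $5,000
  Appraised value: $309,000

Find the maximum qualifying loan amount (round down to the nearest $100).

$94,500

Payment cap: 10% × $5,000 = $500/month.
At $5.29 per $1,000, that supports 500/5.29 × 1,000 ≈ $94,517 → $94,500.
LTV cap: 90% × $309,000 = $278,100 → $278,100.
Binding constraint: payment-to-income.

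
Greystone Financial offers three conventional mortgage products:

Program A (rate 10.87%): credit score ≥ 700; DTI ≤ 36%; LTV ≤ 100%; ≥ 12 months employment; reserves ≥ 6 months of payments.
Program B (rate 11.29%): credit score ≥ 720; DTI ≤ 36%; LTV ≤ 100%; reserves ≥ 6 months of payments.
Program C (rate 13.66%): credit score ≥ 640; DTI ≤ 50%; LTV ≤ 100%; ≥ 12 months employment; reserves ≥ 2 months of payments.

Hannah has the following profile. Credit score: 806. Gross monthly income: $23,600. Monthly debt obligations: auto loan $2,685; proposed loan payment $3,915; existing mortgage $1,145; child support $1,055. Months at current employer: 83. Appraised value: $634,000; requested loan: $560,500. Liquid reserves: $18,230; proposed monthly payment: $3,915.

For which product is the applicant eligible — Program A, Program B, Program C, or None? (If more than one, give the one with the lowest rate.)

Total debts = (2,685 + 3,915 + 1,145 + 1,055) = 8,800; DTI = 8,800/23,600 = 37.3%.
LTV = 560,500/634,000 = 88.4%.
Reserves = 18,230/3,915 = 4.7 months.
Program A: score 806 ≥ 700; DTI 37.3% > 36%; LTV 88.4% ≤ 100%; employment 83 ≥ 12 mo; reserves 4.7 < 6 mo → does not qualify.
Program B: score 806 ≥ 720; DTI 37.3% > 36%; LTV 88.4% ≤ 100%; reserves 4.7 < 6 mo → does not qualify.
Program C: score 806 ≥ 640; DTI 37.3% ≤ 50%; LTV 88.4% ≤ 100%; employment 83 ≥ 12 mo; reserves 4.7 ≥ 2 mo → qualifies.

Program C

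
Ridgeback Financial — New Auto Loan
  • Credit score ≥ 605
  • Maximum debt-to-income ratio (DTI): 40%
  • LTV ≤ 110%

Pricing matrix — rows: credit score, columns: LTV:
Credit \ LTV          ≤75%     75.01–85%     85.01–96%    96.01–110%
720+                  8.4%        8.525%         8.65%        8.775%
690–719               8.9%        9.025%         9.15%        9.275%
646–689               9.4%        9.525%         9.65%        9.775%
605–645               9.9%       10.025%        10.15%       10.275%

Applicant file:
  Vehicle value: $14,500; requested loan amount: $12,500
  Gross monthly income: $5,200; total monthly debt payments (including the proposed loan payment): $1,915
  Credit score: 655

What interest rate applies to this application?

9.65%

Credit score 655 ≥ 605; Debt-to-income = 1,915/5,200 = 36.8% — meets 40% limit
LTV: 12,500 ÷ 14,500 = 86.2%, within 110% cap
Row: 655 falls in 646–689. Column: 86.2% falls in 85.01–96%. Rate = 9.65%.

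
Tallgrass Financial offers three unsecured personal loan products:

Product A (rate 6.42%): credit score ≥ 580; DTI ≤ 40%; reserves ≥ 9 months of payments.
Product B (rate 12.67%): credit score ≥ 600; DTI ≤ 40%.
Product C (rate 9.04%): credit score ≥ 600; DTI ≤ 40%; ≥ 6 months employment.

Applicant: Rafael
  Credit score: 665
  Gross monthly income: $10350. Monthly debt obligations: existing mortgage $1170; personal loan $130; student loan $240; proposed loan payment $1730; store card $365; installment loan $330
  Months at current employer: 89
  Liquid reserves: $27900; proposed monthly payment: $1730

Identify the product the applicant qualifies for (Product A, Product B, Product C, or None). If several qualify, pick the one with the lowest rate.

Product A

Total debts = (1,170 + 130 + 240 + 1,730 + 365 + 330) = 3,965; DTI = 3,965/10,350 = 38.3%.
Reserves = 27,900/1,730 = 16.1 months.
Product A: score 665 ≥ 580; DTI 38.3% ≤ 40%; reserves 16.1 ≥ 9 mo → qualifies.
Product B: score 665 ≥ 600; DTI 38.3% ≤ 40% → qualifies.
Product C: score 665 ≥ 600; DTI 38.3% ≤ 40%; employment 89 ≥ 6 mo → qualifies.
Qualifying: Product A, Product B, Product C. Lowest rate is 6.42% → Product A.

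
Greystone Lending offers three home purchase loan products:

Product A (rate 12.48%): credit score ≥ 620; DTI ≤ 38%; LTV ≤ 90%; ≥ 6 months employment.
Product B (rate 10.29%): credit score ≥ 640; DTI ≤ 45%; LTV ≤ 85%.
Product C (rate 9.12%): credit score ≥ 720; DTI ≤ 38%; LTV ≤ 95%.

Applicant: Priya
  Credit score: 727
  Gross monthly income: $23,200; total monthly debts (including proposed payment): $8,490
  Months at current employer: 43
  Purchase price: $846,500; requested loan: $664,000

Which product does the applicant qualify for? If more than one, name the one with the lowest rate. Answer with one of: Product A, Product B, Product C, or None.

DTI = 8,490/23,200 = 36.6%.
LTV = 664,000/846,500 = 78.4%.
Product A: score 727 ≥ 620; DTI 36.6% ≤ 38%; LTV 78.4% ≤ 90%; employment 43 ≥ 6 mo → qualifies.
Product B: score 727 ≥ 640; DTI 36.6% ≤ 45%; LTV 78.4% ≤ 85% → qualifies.
Product C: score 727 ≥ 720; DTI 36.6% ≤ 38%; LTV 78.4% ≤ 95% → qualifies.
Qualifying: Product A, Product B, Product C. Lowest rate is 9.12% → Product C.

Product C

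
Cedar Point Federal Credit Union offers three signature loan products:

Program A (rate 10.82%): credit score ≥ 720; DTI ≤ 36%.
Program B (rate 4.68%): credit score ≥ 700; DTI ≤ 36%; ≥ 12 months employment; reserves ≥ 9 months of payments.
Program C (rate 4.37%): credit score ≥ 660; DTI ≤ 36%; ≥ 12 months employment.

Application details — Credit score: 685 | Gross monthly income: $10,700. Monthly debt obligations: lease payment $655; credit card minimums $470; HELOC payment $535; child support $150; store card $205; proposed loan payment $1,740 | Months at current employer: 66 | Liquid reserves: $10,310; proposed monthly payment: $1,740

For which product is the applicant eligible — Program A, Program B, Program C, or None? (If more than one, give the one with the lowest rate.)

Program C

Total debts = (655 + 470 + 535 + 150 + 205 + 1,740) = 3,755; DTI = 3,755/10,700 = 35.1%.
Reserves = 10,310/1,740 = 5.9 months.
Program A: score 685 < 720; DTI 35.1% ≤ 36% → does not qualify.
Program B: score 685 < 700; DTI 35.1% ≤ 36%; employment 66 ≥ 12 mo; reserves 5.9 < 9 mo → does not qualify.
Program C: score 685 ≥ 660; DTI 35.1% ≤ 36%; employment 66 ≥ 12 mo → qualifies.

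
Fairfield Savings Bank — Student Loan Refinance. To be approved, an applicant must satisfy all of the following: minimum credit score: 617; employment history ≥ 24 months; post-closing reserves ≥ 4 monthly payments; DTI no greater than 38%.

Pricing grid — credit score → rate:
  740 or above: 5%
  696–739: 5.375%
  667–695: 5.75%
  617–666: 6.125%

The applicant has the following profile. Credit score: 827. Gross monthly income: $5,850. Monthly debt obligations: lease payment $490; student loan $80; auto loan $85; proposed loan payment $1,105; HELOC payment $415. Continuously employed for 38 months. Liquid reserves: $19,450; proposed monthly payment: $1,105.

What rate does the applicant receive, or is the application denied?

Credit score 827 ≥ 617 (meets minimum)
Reserves: 19,450 ÷ 1,105 = 17.6 months (meets 4-month minimum)
Total monthly debts = (490 + 80 + 85 + 1,105 + 415) = 2,175. DTI: 2,175 ÷ 5,850 = 37.2%, within the 38% cap
Employment 38 ≥ 24 months
All requirements met. Score 827 falls in the 740 or above tier → 5%.

Approved at 5%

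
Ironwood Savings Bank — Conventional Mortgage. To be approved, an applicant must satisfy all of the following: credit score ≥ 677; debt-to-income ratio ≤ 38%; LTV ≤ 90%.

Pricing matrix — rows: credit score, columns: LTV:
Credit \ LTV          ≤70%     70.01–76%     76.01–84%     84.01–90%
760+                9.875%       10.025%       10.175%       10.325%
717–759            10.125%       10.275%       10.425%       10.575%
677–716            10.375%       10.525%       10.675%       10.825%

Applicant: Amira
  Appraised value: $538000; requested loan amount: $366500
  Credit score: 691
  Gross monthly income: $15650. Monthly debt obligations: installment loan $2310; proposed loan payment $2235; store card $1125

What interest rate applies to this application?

Credit score 691 ≥ 677; Total monthly debts = (2,310 + 2,235 + 1,125) = 5,670. Debt-to-income = 5,670/15,650 = 36.2% — meets 38% limit
LTV = 366,500/538,000 = 68.1% ≤ 90%
Credit 691 → row 677–716; LTV 68.1% → column ≤70%. Grid cell → 10.375%.

10.375%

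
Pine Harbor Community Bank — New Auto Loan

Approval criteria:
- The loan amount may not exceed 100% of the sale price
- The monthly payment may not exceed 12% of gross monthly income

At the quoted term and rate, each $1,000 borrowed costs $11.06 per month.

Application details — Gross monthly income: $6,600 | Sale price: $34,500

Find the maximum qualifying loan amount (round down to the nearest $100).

$34,500

Payment cap: 12% × $6,600 = $792/month.
At $11.06 per $1,000, that supports 792/11.06 × 1,000 ≈ $71,609 → $71,600.
LTV cap: 100% × $34,500 = $34,500 → $34,500.
Binding constraint: loan-to-value.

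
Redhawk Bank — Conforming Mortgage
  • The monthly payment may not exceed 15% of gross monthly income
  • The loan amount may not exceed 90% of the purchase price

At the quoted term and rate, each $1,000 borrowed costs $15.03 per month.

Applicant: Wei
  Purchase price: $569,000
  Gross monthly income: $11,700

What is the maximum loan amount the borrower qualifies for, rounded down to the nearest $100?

Payment cap: 15% × $11,700 = $1,755/month.
At $15.03 per $1,000, that supports 1,755/15.03 × 1,000 ≈ $116,766 → $116,700.
LTV cap: 90% × $569,000 = $512,100 → $512,100.
Binding constraint: payment-to-income.

$116,700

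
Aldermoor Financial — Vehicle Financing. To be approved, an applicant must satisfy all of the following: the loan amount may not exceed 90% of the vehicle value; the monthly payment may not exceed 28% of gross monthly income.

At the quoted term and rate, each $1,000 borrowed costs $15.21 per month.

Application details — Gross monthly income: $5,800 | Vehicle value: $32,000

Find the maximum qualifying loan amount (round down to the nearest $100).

Payment cap: 28% × $5,800 = $1,624/month.
At $15.21 per $1,000, that supports 1,624/15.21 × 1,000 ≈ $106,771 → $106,700.
LTV cap: 90% × $32,000 = $28,800 → $28,800.
Binding constraint: loan-to-value.

$28,800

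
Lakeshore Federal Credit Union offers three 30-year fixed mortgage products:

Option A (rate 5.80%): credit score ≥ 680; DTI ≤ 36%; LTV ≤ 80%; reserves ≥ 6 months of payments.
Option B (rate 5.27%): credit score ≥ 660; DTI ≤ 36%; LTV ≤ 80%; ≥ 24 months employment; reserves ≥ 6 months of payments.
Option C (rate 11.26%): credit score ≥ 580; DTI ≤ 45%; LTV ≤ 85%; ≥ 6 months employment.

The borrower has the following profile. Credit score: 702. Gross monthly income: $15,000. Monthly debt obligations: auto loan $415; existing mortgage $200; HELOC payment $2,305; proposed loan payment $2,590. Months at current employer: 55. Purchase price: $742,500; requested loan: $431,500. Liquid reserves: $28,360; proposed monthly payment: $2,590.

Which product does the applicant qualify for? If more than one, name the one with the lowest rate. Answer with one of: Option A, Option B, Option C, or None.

Option C

Total debts = (415 + 200 + 2,305 + 2,590) = 5,510; DTI = 5,510/15,000 = 36.7%.
LTV = 431,500/742,500 = 58.1%.
Reserves = 28,360/2,590 = 10.9 months.
Option A: score 702 ≥ 680; DTI 36.7% > 36%; LTV 58.1% ≤ 80%; reserves 10.9 ≥ 6 mo → does not qualify.
Option B: score 702 ≥ 660; DTI 36.7% > 36%; LTV 58.1% ≤ 80%; employment 55 ≥ 24 mo; reserves 10.9 ≥ 6 mo → does not qualify.
Option C: score 702 ≥ 580; DTI 36.7% ≤ 45%; LTV 58.1% ≤ 85%; employment 55 ≥ 6 mo → qualifies.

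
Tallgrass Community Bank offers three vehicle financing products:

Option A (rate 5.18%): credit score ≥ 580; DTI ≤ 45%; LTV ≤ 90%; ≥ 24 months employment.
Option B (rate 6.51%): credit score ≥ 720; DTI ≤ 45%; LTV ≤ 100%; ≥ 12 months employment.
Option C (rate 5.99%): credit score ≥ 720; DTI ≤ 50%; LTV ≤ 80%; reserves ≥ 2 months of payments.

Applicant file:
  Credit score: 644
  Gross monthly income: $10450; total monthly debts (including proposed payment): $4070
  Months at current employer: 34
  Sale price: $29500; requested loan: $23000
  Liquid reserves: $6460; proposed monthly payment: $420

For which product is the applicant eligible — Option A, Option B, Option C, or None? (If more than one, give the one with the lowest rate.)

Option A

DTI = 4,070/10,450 = 38.9%.
LTV = 23,000/29,500 = 78%.
Reserves = 6,460/420 = 15.4 months.
Option A: score 644 ≥ 580; DTI 38.9% ≤ 45%; LTV 78% ≤ 90%; employment 34 ≥ 24 mo → qualifies.
Option B: score 644 < 720; DTI 38.9% ≤ 45%; LTV 78% ≤ 100%; employment 34 ≥ 12 mo → does not qualify.
Option C: score 644 < 720; DTI 38.9% ≤ 50%; LTV 78% ≤ 80%; reserves 15.4 ≥ 2 mo → does not qualify.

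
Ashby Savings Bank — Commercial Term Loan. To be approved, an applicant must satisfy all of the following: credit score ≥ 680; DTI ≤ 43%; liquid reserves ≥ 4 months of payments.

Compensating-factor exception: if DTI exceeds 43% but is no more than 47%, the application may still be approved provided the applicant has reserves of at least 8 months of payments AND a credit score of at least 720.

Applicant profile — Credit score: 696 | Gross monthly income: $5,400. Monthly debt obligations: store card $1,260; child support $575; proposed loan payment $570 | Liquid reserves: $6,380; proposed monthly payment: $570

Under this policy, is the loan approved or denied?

Credit score 696 ≥ 680 (meets base)
Total debts = (1,260 + 575 + 570) = 2,405. DTI: 2,405 ÷ 5,400 = 44.5%, over the 43% base limit.
Reserves = 6,380/570 = 11.2 months ≥ 4
44.5% falls in the override range (43%–47%), so the compensating-factor test applies.
Override check — reserves: 11.2 mo (ok); score: 696 (below 720).
Compensating-factor requirement not fully met.

Denied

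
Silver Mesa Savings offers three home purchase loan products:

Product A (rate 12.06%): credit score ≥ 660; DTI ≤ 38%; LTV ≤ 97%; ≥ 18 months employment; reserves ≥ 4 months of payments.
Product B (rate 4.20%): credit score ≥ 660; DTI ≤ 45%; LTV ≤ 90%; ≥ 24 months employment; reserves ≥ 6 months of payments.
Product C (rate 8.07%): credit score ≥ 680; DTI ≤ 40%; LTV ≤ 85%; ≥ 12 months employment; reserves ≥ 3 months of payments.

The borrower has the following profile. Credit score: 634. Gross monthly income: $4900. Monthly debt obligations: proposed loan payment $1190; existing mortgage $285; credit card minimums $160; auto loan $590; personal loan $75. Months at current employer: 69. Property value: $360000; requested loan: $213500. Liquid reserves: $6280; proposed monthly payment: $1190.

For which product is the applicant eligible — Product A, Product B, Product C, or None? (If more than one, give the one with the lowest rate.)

Total debts = (1,190 + 285 + 160 + 590 + 75) = 2,300; DTI = 2,300/4,900 = 46.9%.
LTV = 213,500/360,000 = 59.3%.
Reserves = 6,280/1,190 = 5.3 months.
Product A: score 634 < 660; DTI 46.9% > 38%; LTV 59.3% ≤ 97%; employment 69 ≥ 18 mo; reserves 5.3 ≥ 4 mo → does not qualify.
Product B: score 634 < 660; DTI 46.9% > 45%; LTV 59.3% ≤ 90%; employment 69 ≥ 24 mo; reserves 5.3 < 6 mo → does not qualify.
Product C: score 634 < 680; DTI 46.9% > 40%; LTV 59.3% ≤ 85%; employment 69 ≥ 12 mo; reserves 5.3 ≥ 3 mo → does not qualify.

None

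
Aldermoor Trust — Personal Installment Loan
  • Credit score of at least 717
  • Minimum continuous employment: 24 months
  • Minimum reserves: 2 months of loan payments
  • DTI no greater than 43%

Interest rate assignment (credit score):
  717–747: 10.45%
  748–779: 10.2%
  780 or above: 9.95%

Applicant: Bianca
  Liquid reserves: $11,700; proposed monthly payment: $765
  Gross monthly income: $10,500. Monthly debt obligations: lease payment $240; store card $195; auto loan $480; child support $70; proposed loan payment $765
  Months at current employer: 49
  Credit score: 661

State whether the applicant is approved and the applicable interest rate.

Denied

Credit score 661 < 717 (below minimum)
Total monthly debts = (240 + 195 + 480 + 70 + 765) = 1,750. DTI = 1,750/10,500 = 16.7% ≤ 43%
Employment 49 ≥ 24 months
Liquid reserves cover 11,700/765 = 15.3 months — ≥ 2 required
Not all requirements met → denied.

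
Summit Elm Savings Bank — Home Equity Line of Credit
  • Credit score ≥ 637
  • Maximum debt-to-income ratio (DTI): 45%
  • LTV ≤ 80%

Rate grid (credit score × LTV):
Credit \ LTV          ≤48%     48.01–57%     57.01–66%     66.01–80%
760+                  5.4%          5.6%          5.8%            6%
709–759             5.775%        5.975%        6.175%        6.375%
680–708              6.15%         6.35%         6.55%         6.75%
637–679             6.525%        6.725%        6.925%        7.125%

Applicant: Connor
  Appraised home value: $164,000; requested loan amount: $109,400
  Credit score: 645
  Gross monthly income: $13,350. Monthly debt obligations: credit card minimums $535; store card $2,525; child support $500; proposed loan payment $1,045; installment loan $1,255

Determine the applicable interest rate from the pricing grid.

Credit score 645 ≥ 637; Total monthly debts = (535 + 2,525 + 500 + 1,045 + 1,255) = 5,860. DTI: 5,860 ÷ 13,350 = 43.9%, within the 45% cap
LTV: 109,400 ÷ 164,000 = 66.7%, within 80% cap
Credit 645 → row 637–679; LTV 66.7% → column 66.01–80%. Grid cell → 7.125%.

7.125%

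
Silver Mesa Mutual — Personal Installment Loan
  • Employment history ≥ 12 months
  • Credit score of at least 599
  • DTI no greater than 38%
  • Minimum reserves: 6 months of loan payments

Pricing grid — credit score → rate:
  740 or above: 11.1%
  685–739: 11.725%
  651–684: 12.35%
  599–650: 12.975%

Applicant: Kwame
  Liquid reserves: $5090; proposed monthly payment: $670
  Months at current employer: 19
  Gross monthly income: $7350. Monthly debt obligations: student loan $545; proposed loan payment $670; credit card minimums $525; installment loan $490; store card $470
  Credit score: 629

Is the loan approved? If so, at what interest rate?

Approved at 12.975%

Credit score 629 ≥ 599 (meets minimum)
Employment 19 ≥ 12 months
Total monthly debts = (545 + 670 + 525 + 490 + 470) = 2,700. DTI: 2,700 ÷ 7,350 = 36.7%, within the 38% cap
Liquid reserves cover 5,090/670 = 7.6 months — ≥ 6 required
All requirements met. Score 629 falls in the 599–650 tier → 12.975%.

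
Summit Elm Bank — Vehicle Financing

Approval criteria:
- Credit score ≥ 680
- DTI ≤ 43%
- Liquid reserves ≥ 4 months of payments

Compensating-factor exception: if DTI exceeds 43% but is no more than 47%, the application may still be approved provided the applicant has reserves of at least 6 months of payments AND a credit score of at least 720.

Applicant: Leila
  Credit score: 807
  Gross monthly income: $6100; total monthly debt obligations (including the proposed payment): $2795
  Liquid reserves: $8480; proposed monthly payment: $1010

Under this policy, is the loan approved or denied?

Approved

Credit score 807 ≥ 680 (meets base)
DTI = 2,795/6,100 = 45.8% > 43% — standard DTI limit exceeded.
Reserves = 8,480/1,010 = 8.4 months ≥ 4
DTI 45.8% is within the 43%–47% exception band; checking compensating factors.
Reserves 8.4 ≥ 6 months; credit score 807 ≥ 720.
Both compensating conditions met → exception applies.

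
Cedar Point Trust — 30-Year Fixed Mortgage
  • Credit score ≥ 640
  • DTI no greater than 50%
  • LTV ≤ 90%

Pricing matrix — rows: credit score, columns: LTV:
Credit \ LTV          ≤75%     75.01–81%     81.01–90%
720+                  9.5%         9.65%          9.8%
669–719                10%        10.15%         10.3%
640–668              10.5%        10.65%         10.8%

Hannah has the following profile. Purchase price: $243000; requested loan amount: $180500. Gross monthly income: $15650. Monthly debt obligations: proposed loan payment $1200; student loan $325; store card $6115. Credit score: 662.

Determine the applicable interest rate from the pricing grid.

10.5%

Credit score 662 ≥ 640; Total monthly debts = (1,200 + 325 + 6,115) = 7,640. Debt-to-income = 7,640/15,650 = 48.8% — meets 50% limit
LTV: 180,500 ÷ 243,000 = 74.3%, within 90% cap
Score 662 is in the 640–668 band; LTV 74.3% is in the ≤75% band → 10.5%.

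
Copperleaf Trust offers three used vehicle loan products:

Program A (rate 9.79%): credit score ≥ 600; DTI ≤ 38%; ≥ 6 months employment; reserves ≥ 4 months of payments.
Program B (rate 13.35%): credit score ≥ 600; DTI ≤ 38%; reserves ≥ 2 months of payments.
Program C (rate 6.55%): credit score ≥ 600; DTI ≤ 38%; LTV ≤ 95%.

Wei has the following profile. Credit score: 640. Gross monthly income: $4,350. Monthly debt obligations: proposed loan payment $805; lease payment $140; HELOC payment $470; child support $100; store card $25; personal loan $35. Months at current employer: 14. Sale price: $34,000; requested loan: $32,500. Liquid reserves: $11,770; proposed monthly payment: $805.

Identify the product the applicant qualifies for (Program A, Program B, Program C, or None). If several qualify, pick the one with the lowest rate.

Program A

Total debts = (805 + 140 + 470 + 100 + 25 + 35) = 1,575; DTI = 1,575/4,350 = 36.2%.
LTV = 32,500/34,000 = 95.6%.
Reserves = 11,770/805 = 14.6 months.
Program A: score 640 ≥ 600; DTI 36.2% ≤ 38%; employment 14 ≥ 6 mo; reserves 14.6 ≥ 4 mo → qualifies.
Program B: score 640 ≥ 600; DTI 36.2% ≤ 38%; reserves 14.6 ≥ 2 mo → qualifies.
Program C: score 640 ≥ 600; DTI 36.2% ≤ 38%; LTV 95.6% > 95% → does not qualify.
Qualifying: Program A, Program B. Lowest rate is 9.79% → Program A.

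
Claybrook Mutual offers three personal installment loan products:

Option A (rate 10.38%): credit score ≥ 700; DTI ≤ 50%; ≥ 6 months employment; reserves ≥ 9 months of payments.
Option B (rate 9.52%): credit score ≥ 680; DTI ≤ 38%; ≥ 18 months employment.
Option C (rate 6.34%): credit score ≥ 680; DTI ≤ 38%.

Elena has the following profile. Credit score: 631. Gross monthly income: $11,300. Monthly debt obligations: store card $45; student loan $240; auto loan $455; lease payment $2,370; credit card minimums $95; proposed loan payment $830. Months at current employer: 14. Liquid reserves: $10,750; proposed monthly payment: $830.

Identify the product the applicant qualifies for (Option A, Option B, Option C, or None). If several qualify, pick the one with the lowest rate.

Total debts = (45 + 240 + 455 + 2,370 + 95 + 830) = 4,035; DTI = 4,035/11,300 = 35.7%.
Reserves = 10,750/830 = 13.0 months.
Option A: score 631 < 700; DTI 35.7% ≤ 50%; employment 14 ≥ 6 mo; reserves 13.0 ≥ 9 mo → does not qualify.
Option B: score 631 < 680; DTI 35.7% ≤ 38%; employment 14 < 18 mo → does not qualify.
Option C: score 631 < 680; DTI 35.7% ≤ 38% → does not qualify.

None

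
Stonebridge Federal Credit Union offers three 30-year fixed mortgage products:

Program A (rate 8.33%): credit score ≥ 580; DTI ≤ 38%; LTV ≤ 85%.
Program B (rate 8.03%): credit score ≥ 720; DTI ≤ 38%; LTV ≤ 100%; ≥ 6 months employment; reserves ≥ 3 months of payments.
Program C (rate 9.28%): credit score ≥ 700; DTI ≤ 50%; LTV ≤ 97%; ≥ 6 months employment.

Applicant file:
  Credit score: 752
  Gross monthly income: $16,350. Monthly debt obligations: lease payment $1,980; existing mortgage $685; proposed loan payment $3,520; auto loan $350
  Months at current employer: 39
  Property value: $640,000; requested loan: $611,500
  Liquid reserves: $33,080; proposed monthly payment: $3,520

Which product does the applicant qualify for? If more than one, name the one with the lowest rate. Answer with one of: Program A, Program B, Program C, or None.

Total debts = (1,980 + 685 + 3,520 + 350) = 6,535; DTI = 6,535/16,350 = 40%.
LTV = 611,500/640,000 = 95.5%.
Reserves = 33,080/3,520 = 9.4 months.
Program A: score 752 ≥ 580; DTI 40% > 38%; LTV 95.5% > 85% → does not qualify.
Program B: score 752 ≥ 720; DTI 40% > 38%; LTV 95.5% ≤ 100%; employment 39 ≥ 6 mo; reserves 9.4 ≥ 3 mo → does not qualify.
Program C: score 752 ≥ 700; DTI 40% ≤ 50%; LTV 95.5% ≤ 97%; employment 39 ≥ 6 mo → qualifies.

Program C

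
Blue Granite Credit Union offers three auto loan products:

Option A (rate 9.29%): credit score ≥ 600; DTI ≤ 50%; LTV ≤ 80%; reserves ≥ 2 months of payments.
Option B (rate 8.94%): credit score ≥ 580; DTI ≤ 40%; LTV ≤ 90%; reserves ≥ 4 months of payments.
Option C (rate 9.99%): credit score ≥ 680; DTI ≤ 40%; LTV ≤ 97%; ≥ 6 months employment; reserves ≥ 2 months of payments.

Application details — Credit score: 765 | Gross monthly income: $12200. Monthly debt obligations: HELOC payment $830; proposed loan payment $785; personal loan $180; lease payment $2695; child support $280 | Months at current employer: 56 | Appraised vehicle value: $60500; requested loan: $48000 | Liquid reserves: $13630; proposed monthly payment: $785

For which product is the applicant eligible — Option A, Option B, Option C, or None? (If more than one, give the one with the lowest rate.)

Option B

Total debts = (830 + 785 + 180 + 2,695 + 280) = 4,770; DTI = 4,770/12,200 = 39.1%.
LTV = 48,000/60,500 = 79.3%.
Reserves = 13,630/785 = 17.4 months.
Option A: score 765 ≥ 600; DTI 39.1% ≤ 50%; LTV 79.3% ≤ 80%; reserves 17.4 ≥ 2 mo → qualifies.
Option B: score 765 ≥ 580; DTI 39.1% ≤ 40%; LTV 79.3% ≤ 90%; reserves 17.4 ≥ 4 mo → qualifies.
Option C: score 765 ≥ 680; DTI 39.1% ≤ 40%; LTV 79.3% ≤ 97%; employment 56 ≥ 6 mo; reserves 17.4 ≥ 2 mo → qualifies.
Qualifying: Option A, Option B, Option C. Lowest rate is 8.94% → Option B.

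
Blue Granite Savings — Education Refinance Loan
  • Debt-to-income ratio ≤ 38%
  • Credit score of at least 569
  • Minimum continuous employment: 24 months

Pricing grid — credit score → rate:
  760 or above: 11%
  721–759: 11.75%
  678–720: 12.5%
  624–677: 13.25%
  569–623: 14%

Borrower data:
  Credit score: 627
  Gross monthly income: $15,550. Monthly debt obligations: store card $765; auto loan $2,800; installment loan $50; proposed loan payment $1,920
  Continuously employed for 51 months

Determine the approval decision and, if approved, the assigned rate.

Approved at 13.25%

Credit score 627 ≥ 569 (meets minimum)
Employment 51 ≥ 24 months
Total monthly debts = (765 + 2,800 + 50 + 1,920) = 5,535. Debt-to-income = 5,535/15,550 = 35.6% — meets 38% limit
All requirements met. Score 627 falls in the 624–677 tier → 13.25%.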